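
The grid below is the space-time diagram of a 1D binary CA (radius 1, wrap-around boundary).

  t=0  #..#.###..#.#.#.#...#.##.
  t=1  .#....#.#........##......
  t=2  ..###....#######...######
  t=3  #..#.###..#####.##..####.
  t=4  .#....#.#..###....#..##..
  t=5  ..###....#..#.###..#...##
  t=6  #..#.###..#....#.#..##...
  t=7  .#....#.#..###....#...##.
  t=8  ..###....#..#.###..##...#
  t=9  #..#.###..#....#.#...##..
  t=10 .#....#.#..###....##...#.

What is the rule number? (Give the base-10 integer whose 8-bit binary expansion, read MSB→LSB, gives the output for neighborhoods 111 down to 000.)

  ###|#  b7=1 t=0,i=6
  ##.|.  b6=0 t=0,i=7
  #.#|.  b5=0 t=0,i=4
  #..|#  b4=1 t=0,i=1
  .##|.  b3=0 t=0,i=5
  .#.|.  b2=0 t=0,i=0
  ..#|.  b1=0 t=0,i=2
  ...|#  b0=1 t=0,i=18
  bits 10010001 = 145

145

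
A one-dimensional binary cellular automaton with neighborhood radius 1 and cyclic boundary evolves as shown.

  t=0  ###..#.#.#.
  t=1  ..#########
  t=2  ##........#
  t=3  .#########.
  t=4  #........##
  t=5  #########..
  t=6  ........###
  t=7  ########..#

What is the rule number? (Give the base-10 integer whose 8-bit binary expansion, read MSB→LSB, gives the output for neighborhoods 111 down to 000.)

119

  nb ###: next=.  (t=0,i=1, bit7=0)
  nb ##.: next=#  (t=0,i=2, bit6=1)
  nb #.#: next=#  (t=0,i=6, bit5=1)
  nb #..: next=#  (t=0,i=3, bit4=1)
  nb .##: next=.  (t=0,i=0, bit3=0)
  nb .#.: next=#  (t=0,i=5, bit2=1)
  nb ..#: next=#  (t=0,i=4, bit1=1)
  nb ...: next=#  (t=2,i=3, bit0=1)
  bits 01110111 = 119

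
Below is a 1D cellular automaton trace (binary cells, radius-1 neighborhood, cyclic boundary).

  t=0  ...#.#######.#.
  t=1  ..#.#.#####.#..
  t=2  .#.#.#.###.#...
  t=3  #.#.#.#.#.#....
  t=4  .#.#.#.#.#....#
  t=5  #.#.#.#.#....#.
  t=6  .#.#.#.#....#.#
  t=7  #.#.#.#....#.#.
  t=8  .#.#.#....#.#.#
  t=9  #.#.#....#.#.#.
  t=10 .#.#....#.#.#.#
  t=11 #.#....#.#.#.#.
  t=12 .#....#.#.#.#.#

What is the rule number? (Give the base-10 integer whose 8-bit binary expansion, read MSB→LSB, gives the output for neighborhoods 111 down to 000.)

162

  [7] ### => #  t=0,i=6
  [6] ##. => .  t=0,i=11
  [5] #.# => #  t=0,i=4
  [4] #.. => .  t=0,i=14
  [3] .## => .  t=0,i=5
  [2] .#. => .  t=0,i=3
  [1] ..# => #  t=0,i=2
  [0] ... => .  t=0,i=0
  bits 10100010 = 162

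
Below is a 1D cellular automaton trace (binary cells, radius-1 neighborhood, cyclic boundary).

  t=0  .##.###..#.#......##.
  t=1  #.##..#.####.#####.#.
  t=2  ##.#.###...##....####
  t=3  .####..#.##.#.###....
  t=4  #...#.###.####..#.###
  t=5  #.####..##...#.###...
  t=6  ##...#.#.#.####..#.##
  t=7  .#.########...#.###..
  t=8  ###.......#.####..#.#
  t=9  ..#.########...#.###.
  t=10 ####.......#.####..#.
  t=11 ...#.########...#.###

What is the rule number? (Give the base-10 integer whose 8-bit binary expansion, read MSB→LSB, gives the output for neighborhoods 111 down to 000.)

103

  [7] ### => .  t=0,i=5
  [6] ##. => #  t=0,i=2
  [5] #.# => #  t=0,i=3
  [4] #.. => .  t=0,i=7
  [3] .## => .  t=0,i=1
  [2] .#. => #  t=0,i=9
  [1] ..# => #  t=0,i=0
  [0] ... => #  t=0,i=13
  bits 01100111 = 103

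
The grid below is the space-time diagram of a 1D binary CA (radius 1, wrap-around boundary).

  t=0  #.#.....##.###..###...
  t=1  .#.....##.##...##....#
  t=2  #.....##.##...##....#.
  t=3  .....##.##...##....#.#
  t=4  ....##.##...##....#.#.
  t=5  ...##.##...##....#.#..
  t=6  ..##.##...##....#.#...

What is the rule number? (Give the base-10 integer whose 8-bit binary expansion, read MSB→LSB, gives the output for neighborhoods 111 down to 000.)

42

  [7] ### => .  t=0,i=12
  [6] ##. => .  t=0,i=9
  [5] #.# => #  t=0,i=1
  [4] #.. => .  t=0,i=3
  [3] .## => #  t=0,i=8
  [2] .#. => .  t=0,i=0
  [1] ..# => #  t=0,i=7
  [0] ... => .  t=0,i=4
  bits 00101010 = 42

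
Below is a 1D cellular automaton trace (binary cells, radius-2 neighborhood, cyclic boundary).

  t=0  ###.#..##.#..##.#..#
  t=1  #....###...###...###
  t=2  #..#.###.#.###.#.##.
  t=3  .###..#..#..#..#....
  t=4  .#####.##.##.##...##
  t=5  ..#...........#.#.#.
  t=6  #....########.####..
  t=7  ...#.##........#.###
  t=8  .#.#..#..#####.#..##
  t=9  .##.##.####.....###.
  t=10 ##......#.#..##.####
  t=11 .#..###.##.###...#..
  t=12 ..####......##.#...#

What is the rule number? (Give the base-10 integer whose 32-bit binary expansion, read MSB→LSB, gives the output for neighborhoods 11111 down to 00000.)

305059555

  nb #####: next=.  (t=4,i=3, bit31=0)
  nb ####.: next=.  (t=0,i=1, bit30=0)
  nb ###.#: next=.  (t=0,i=2, bit29=0)
  nb ###..: next=#  (t=1,i=0, bit28=1)
  nb ##.##: next=.  (t=4,i=0, bit27=0)
  nb ##.#.: next=.  (t=0,i=3, bit26=0)
  nb ##..#: next=#  (t=3,i=4, bit25=1)
  nb ##...: next=.  (t=1,i=1, bit24=0)
  nb #.###: next=.  (t=2,i=5, bit23=0)
  nb #.##.: next=.  (t=2,i=17, bit22=0)
  nb #.#.#: next=#  (t=2,i=9, bit21=1)
  nb #.#..: next=.  (t=0,i=4, bit20=0)
  nb #..##: next=#  (t=0,i=6, bit19=1)
  nb #..#.: next=#  (t=2,i=2, bit18=1)
  nb #...#: next=#  (t=1,i=9, bit17=1)
  nb #....: next=.  (t=1,i=2, bit16=0)
  nb .####: next=#  (t=0,i=0, bit15=1)
  nb .###.: next=#  (t=1,i=6, bit14=1)
  nb .##.#: next=.  (t=0,i=8, bit13=0)
  nb .##..: next=#  (t=4,i=14, bit12=1)
  nb .#.##: next=.  (t=2,i=4, bit11=0)
  nb .#.#.: next=#  (t=5,i=15, bit10=1)
  nb .#..#: next=#  (t=0,i=5, bit9=1)
  nb .#...: next=.  (t=3,i=16, bit8=0)
  nb ..###: next=#  (t=0,i=19, bit7=1)
  nb ..##.: next=#  (t=0,i=7, bit6=1)
  nb ..#.#: next=#  (t=2,i=3, bit5=1)
  nb ..#..: next=.  (t=3,i=6, bit4=0)
  nb ...##: next=.  (t=1,i=4, bit3=0)
  nb ...#.: next=.  (t=5,i=1, bit2=0)
  nb ....#: next=#  (t=1,i=3, bit1=1)
  nb .....: next=#  (t=3,i=18, bit0=1)
  bits 00010010001011101101011011100011 = 305059555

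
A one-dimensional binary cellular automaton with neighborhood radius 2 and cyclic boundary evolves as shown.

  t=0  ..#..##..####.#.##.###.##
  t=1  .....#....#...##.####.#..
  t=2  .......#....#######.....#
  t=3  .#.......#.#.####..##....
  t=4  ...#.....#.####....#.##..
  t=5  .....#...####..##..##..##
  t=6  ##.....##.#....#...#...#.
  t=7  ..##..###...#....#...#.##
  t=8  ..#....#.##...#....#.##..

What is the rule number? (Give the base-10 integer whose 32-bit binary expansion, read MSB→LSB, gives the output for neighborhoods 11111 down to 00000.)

2309220456

  nb #####: next=#  (t=2,i=14, bit31=1)
  nb ####.: next=.  (t=0,i=11, bit30=0)
  nb ###.#: next=.  (t=0,i=12, bit29=0)
  nb ###..: next=.  (t=2,i=18, bit28=0)
  nb ##.##: next=#  (t=0,i=18, bit27=1)
  nb ##.#.: next=.  (t=0,i=13, bit26=0)
  nb ##..#: next=.  (t=0,i=0, bit25=0)
  nb ##...: next=#  (t=2,i=19, bit24=1)
  nb #.###: next=#  (t=0,i=19, bit23=1)
  nb #.##.: next=.  (t=0,i=16, bit22=0)
  nb #.#.#: next=#  (t=0,i=14, bit21=1)
  nb #.#..: next=.  (t=1,i=22, bit20=0)
  nb #..##: next=.  (t=0,i=4, bit19=0)
  nb #..#.: next=.  (t=0,i=1, bit18=0)
  nb #...#: next=#  (t=1,i=12, bit17=1)
  nb #....: next=#  (t=1,i=7, bit16=1)
  nb .####: next=#  (t=0,i=10, bit15=1)
  nb .###.: next=#  (t=0,i=20, bit14=1)
  nb .##.#: next=#  (t=0,i=17, bit13=1)
  nb .##..: next=.  (t=0,i=6, bit12=0)
  nb .#.##: next=#  (t=0,i=15, bit11=1)
  nb .#.#.: next=.  (t=3,i=10, bit10=0)
  nb .#..#: next=.  (t=0,i=3, bit9=0)
  nb .#...: next=.  (t=1,i=6, bit8=0)
  nb ..###: next=.  (t=0,i=9, bit7=0)
  nb ..##.: next=#  (t=0,i=5, bit6=1)
  nb ..#.#: next=#  (t=3,i=9, bit5=1)
  nb ..#..: next=.  (t=0,i=2, bit4=0)
  nb ...##: next=#  (t=1,i=13, bit3=1)
  nb ...#.: next=.  (t=1,i=4, bit2=0)
  nb ....#: next=.  (t=1,i=3, bit1=0)
  nb .....: next=.  (t=1,i=0, bit0=0)
  bits 10001001101000111110100001101000 = 2309220456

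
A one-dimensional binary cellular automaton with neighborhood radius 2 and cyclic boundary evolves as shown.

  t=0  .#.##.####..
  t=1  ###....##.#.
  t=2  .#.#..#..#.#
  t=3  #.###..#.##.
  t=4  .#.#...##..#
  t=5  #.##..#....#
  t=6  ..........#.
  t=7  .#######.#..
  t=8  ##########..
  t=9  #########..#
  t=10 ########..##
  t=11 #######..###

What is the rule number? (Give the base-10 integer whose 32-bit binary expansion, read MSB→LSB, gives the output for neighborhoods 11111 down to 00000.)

  nb #####: next=#  (t=7,i=3, bit31=1)
  nb ####.: next=#  (t=0,i=8, bit30=1)
  nb ###.#: next=#  (t=7,i=7, bit29=1)
  nb ###..: next=.  (t=0,i=9, bit28=0)
  nb ##.##: next=.  (t=0,i=5, bit27=0)
  nb ##.#.: next=#  (t=1,i=9, bit26=1)
  nb ##..#: next=.  (t=3,i=5, bit25=0)
  nb ##...: next=#  (t=0,i=10, bit24=1)
  nb #.###: next=.  (t=0,i=6, bit23=0)
  nb #.##.: next=.  (t=0,i=3, bit22=0)
  nb #.#.#: next=.  (t=1,i=10, bit21=0)
  nb #.#..: next=#  (t=2,i=3, bit20=1)
  nb #..##: next=#  (t=8,i=11, bit19=1)
  nb #..#.: next=.  (t=2,i=5, bit18=0)
  nb #...#: next=.  (t=0,i=11, bit17=0)
  nb #....: next=.  (t=1,i=4, bit16=0)
  nb .####: next=#  (t=0,i=7, bit15=1)
  nb .###.: next=#  (t=1,i=1, bit14=1)
  nb .##.#: next=.  (t=0,i=4, bit13=0)
  nb .##..: next=.  (t=4,i=8, bit12=0)
  nb .#.##: next=#  (t=0,i=2, bit11=1)
  nb .#.#.: next=#  (t=2,i=0, bit10=1)
  nb .#..#: next=#  (t=2,i=4, bit9=1)
  nb .#...: next=.  (t=4,i=4, bit8=0)
  nb ..###: next=#  (t=7,i=1, bit7=1)
  nb ..##.: next=.  (t=1,i=7, bit6=0)
  nb ..#.#: next=#  (t=0,i=1, bit5=1)
  nb ..#..: next=.  (t=2,i=6, bit4=0)
  nb ...##: next=#  (t=1,i=6, bit3=1)
  nb ...#.: next=#  (t=0,i=0, bit2=1)
  nb ....#: next=.  (t=1,i=5, bit1=0)
  nb .....: next=#  (t=6,i=1, bit0=1)
  bits 11100101000110001100111010101101 = 3843608237

3843608237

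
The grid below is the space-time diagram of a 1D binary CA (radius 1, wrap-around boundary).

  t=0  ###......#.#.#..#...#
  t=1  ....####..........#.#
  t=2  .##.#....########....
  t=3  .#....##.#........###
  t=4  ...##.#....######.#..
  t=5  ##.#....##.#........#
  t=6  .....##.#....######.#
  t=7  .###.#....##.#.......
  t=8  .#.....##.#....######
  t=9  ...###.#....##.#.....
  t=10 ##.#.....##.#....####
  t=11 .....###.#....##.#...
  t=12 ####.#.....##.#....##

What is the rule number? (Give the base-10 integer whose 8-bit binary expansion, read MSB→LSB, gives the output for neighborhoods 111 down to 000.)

9

  ###|.  b7=0 t=0,i=0
  ##.|.  b6=0 t=0,i=2
  #.#|.  b5=0 t=0,i=10
  #..|.  b4=0 t=0,i=3
  .##|#  b3=1 t=0,i=20
  .#.|.  b2=0 t=0,i=9
  ..#|.  b1=0 t=0,i=8
  ...|#  b0=1 t=0,i=4
  bits 00001001 = 9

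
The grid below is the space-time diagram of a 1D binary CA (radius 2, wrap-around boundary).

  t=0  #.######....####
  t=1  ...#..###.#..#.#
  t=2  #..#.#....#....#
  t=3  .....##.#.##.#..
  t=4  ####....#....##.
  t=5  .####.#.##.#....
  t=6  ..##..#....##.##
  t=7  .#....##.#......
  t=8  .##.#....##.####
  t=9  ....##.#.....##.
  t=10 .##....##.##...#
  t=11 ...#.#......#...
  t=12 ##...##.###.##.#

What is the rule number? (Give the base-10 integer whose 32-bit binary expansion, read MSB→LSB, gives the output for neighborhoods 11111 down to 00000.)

1362657555

  [31] ##### => .  t=0,i=4
  [30] ####. => #  t=0,i=6
  [29] ###.# => .  t=0,i=0
  [28] ###.. => #  t=0,i=7
  [27] ##.## => .  t=0,i=1
  [26] ##.#. => .  t=1,i=9
  [25] ##..# => .  t=2,i=1
  [24] ##... => #  t=0,i=8
  [23] #.### => .  t=0,i=2
  [22] #.##. => .  t=3,i=10
  [21] #.#.# => #  t=3,i=8
  [20] #.#.. => #  t=1,i=10
  [19] #..## => #  t=1,i=5
  [18] #..#. => .  t=1,i=12
  [17] #...# => .  t=1,i=1
  [16] #.... => .  t=0,i=9
  [15] .#### => #  t=0,i=3
  [14] .###. => .  t=1,i=7
  [13] .##.# => .  t=3,i=6
  [12] .##.. => .  t=2,i=0
  [11] .#.## => .  t=3,i=9
  [10] .#.#. => .  t=1,i=14
  [9] .#..# => .  t=1,i=4
  [8] .#... => #  t=1,i=0
  [7] ..### => .  t=0,i=12
  [6] ..##. => .  t=2,i=15
  [5] ..#.# => .  t=1,i=13
  [4] ..#.. => #  t=1,i=3
  [3] ...## => .  t=0,i=11
  [2] ...#. => .  t=1,i=2
  [1] ....# => #  t=0,i=10
  [0] ..... => #  t=3,i=0
  bits 01010001001110001000000100010011 = 1362657555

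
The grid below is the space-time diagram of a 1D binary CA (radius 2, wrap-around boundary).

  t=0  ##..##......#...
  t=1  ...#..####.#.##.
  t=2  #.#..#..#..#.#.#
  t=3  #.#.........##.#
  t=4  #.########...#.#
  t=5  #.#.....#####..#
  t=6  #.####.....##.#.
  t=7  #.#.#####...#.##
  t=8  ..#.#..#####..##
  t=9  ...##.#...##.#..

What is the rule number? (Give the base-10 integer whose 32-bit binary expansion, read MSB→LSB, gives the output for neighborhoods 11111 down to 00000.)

1375429893

  #####|.  b31=0 t=4,i=4
  ####.|#  b30=1 t=1,i=8
  ###.#|.  b29=0 t=1,i=9
  ###..|#  b28=1 t=4,i=9
  ##.##|.  b27=0 t=3,i=14
  ##.#.|.  b26=0 t=1,i=10
  ##..#|.  b25=0 t=0,i=2
  ##...|#  b24=1 t=0,i=6
  #.###|#  b23=1 t=4,i=2
  #.##.|#  b22=1 t=1,i=13
  #.#.#|#  b21=1 t=1,i=11
  #.#..|#  b20=1 t=2,i=2
  #..##|#  b19=1 t=0,i=3
  #..#.|.  b18=0 t=2,i=4
  #...#|#  b17=1 t=0,i=14
  #....|#  b16=1 t=0,i=7
  .####|.  b15=0 t=1,i=7
  .###.|#  b14=1 t=7,i=15
  .##.#|#  b13=1 t=2,i=0
  .##..|.  b12=0 t=0,i=1
  .#.##|.  b11=0 t=1,i=12
  .#.#.|#  b10=1 t=2,i=12
  .#..#|.  b9=0 t=1,i=4
  .#...|#  b8=1 t=0,i=13
  ..###|.  b7=0 t=1,i=6
  ..##.|.  b6=0 t=0,i=0
  ..#.#|.  b5=0 t=2,i=11
  ..#..|.  b4=0 t=0,i=12
  ...##|.  b3=0 t=0,i=15
  ...#.|#  b2=1 t=0,i=11
  ....#|.  b1=0 t=0,i=10
  .....|#  b0=1 t=0,i=8
  bits 01010001111110110110010100000101 = 1375429893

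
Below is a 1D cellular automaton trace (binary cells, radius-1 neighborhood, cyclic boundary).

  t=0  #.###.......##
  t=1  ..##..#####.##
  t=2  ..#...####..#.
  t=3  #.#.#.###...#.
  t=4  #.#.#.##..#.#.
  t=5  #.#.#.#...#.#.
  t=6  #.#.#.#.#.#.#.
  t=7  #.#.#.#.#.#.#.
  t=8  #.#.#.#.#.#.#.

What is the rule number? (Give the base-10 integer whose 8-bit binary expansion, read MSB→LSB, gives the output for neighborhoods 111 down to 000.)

141

  [7] ### => #  t=0,i=3
  [6] ##. => .  t=0,i=0
  [5] #.# => .  t=0,i=1
  [4] #.. => .  t=0,i=5
  [3] .## => #  t=0,i=2
  [2] .#. => #  t=2,i=2
  [1] ..# => .  t=0,i=11
  [0] ... => #  t=0,i=6
  bits 10001101 = 141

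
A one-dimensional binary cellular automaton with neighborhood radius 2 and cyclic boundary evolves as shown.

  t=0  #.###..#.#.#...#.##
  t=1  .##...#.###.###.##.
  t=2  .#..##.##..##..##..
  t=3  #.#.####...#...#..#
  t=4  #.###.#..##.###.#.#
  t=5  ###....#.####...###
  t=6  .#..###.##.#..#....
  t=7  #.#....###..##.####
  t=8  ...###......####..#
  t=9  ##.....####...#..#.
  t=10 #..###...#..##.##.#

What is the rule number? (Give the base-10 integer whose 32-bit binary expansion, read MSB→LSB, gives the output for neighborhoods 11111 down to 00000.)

1223110471

  nb #####: next=.  (t=5,i=0, bit31=0)
  nb ####.: next=#  (t=3,i=6, bit30=1)
  nb ###.#: next=.  (t=0,i=0, bit29=0)
  nb ###..: next=.  (t=0,i=4, bit28=0)
  nb ##.##: next=#  (t=0,i=1, bit27=1)
  nb ##.#.: next=.  (t=3,i=1, bit26=0)
  nb ##..#: next=.  (t=0,i=5, bit25=0)
  nb ##...: next=.  (t=1,i=3, bit24=0)
  nb #.###: next=#  (t=0,i=2, bit23=1)
  nb #.##.: next=#  (t=1,i=16, bit22=1)
  nb #.#.#: next=#  (t=0,i=9, bit21=1)
  nb #.#..: next=.  (t=0,i=11, bit20=0)
  nb #..##: next=.  (t=1,i=0, bit19=0)
  nb #..#.: next=#  (t=0,i=6, bit18=1)
  nb #...#: next=#  (t=0,i=13, bit17=1)
  nb #....: next=#  (t=5,i=4, bit16=1)
  nb .####: next=.  (t=3,i=5, bit15=0)
  nb .###.: next=.  (t=0,i=3, bit14=0)
  nb .##.#: next=#  (t=2,i=5, bit13=1)
  nb .##..: next=.  (t=1,i=2, bit12=0)
  nb .#.##: next=#  (t=0,i=16, bit11=1)
  nb .#.#.: next=#  (t=0,i=8, bit10=1)
  nb .#..#: next=#  (t=2,i=2, bit9=1)
  nb .#...: next=#  (t=0,i=12, bit8=1)
  nb ..###: next=.  (t=5,i=16, bit7=0)
  nb ..##.: next=#  (t=1,i=1, bit6=1)
  nb ..#.#: next=.  (t=0,i=7, bit5=0)
  nb ..#..: next=.  (t=2,i=1, bit4=0)
  nb ...##: next=.  (t=5,i=15, bit3=0)
  nb ...#.: next=#  (t=0,i=14, bit2=1)
  nb ....#: next=#  (t=5,i=5, bit1=1)
  nb .....: next=#  (t=6,i=17, bit0=1)
  bits 01001000111001110010111101000111 = 1223110471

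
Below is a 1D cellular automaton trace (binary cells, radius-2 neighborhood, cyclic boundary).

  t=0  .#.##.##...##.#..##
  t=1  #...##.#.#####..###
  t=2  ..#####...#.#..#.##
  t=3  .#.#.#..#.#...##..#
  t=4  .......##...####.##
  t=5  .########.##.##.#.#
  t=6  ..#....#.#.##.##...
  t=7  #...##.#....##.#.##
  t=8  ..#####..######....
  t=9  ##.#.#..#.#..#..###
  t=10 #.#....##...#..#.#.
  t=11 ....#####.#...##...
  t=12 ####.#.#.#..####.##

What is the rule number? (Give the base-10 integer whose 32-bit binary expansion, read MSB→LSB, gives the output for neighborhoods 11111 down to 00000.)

1276096619

  ##### -> .   bit 31 = 0  t=1,i=11
  ####. -> #   bit 30 = 1  t=1,i=12
  ###.# -> .   bit 29 = 0  t=4,i=15
  ###.. -> .   bit 28 = 0  t=1,i=0
  ##.## -> #   bit 27 = 1  t=0,i=5
  ##.#. -> #   bit 26 = 1  t=0,i=0
  ##..# -> .   bit 25 = 0  t=1,i=14
  ##... -> .   bit 24 = 0  t=0,i=8
  #.### -> .   bit 23 = 0  t=1,i=9
  #.##. -> .   bit 22 = 0  t=0,i=3
  #.#.# -> .   bit 21 = 0  t=0,i=1
  #.#.. -> .   bit 20 = 0  t=0,i=14
  #..## -> #   bit 19 = 1  t=0,i=16
  #..#. -> #   bit 18 = 1  t=2,i=14
  #...# -> #   bit 17 = 1  t=0,i=9
  #.... -> #   bit 16 = 1  t=4,i=1
  .#### -> #   bit 15 = 1  t=1,i=10
  .###. -> .   bit 14 = 0  t=7,i=18
  .##.# -> #   bit 13 = 1  t=0,i=4
  .##.. -> #   bit 12 = 1  t=0,i=7
  .#.## -> .   bit 11 = 0  t=0,i=2
  .#.#. -> .   bit 10 = 0  t=2,i=11
  .#..# -> .   bit 9 = 0  t=0,i=15
  .#... -> .   bit 8 = 0  t=3,i=11
  ..### -> .   bit 7 = 0  t=1,i=16
  ..##. -> #   bit 6 = 1  t=0,i=11
  ..#.# -> #   bit 5 = 1  t=2,i=10
  ..#.. -> .   bit 4 = 0  t=6,i=2
  ...## -> #   bit 3 = 1  t=0,i=10
  ...#. -> .   bit 2 = 0  t=2,i=9
  ....# -> #   bit 1 = 1  t=4,i=5
  ..... -> #   bit 0 = 1  t=4,i=2
  bits 01001100000011111011000001101011 = 1276096619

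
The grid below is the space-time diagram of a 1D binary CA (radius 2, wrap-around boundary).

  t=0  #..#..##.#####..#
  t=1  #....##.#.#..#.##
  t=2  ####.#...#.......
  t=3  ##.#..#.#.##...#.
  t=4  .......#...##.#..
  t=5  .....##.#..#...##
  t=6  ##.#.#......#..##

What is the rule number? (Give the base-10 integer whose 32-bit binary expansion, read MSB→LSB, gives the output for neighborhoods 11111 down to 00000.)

956929478

  ##### -> .   bit 31 = 0  t=0,i=11
  ####. -> .   bit 30 = 0  t=0,i=12
  ###.# -> #   bit 29 = 1  t=2,i=3
  ###.. -> #   bit 28 = 1  t=0,i=13
  ##.## -> #   bit 27 = 1  t=0,i=8
  ##.#. -> .   bit 26 = 0  t=1,i=7
  ##..# -> .   bit 25 = 0  t=0,i=1
  ##... -> #   bit 24 = 1  t=1,i=1
  #.### -> .   bit 23 = 0  t=0,i=9
  #.##. -> .   bit 22 = 0  t=3,i=0
  #.#.# -> .   bit 21 = 0  t=1,i=8
  #.#.. -> .   bit 20 = 0  t=1,i=10
  #..## -> #   bit 19 = 1  t=0,i=5
  #..#. -> .   bit 18 = 0  t=0,i=2
  #...# -> .   bit 17 = 0  t=2,i=7
  #.... -> #   bit 16 = 1  t=1,i=2
  .#### -> #   bit 15 = 1  t=0,i=10
  .###. -> .   bit 14 = 0  t=1,i=16
  .##.# -> .   bit 13 = 0  t=0,i=7
  .##.. -> #   bit 12 = 1  t=0,i=0
  .#.## -> .   bit 11 = 0  t=1,i=14
  .#.#. -> #   bit 10 = 1  t=1,i=9
  .#..# -> .   bit 9 = 0  t=0,i=4
  .#... -> #   bit 8 = 1  t=2,i=6
  ..### -> #   bit 7 = 1  t=2,i=0
  ..##. -> #   bit 6 = 1  t=0,i=6
  ..#.# -> .   bit 5 = 0  t=1,i=13
  ..#.. -> .   bit 4 = 0  t=0,i=3
  ...## -> .   bit 3 = 0  t=1,i=4
  ...#. -> #   bit 2 = 1  t=2,i=8
  ....# -> #   bit 1 = 1  t=1,i=3
  ..... -> .   bit 0 = 0  t=2,i=12
  bits 00111001000010011001010111000110 = 956929478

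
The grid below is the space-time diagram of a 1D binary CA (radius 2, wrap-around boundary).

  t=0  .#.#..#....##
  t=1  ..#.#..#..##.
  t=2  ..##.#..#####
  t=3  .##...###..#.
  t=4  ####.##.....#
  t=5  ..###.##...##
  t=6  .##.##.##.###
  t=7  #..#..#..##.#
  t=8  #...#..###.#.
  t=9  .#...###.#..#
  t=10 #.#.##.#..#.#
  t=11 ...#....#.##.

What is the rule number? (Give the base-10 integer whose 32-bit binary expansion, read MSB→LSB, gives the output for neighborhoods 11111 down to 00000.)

  #####|.  b31=0 t=2,i=10
  ####.|#  b30=1 t=2,i=11
  ###.#|#  b29=1 t=4,i=3
  ###..|.  b28=0 t=2,i=12
  ##.##|#  b27=1 t=4,i=4
  ##.#.|.  b26=0 t=0,i=0
  ##..#|.  b25=0 t=2,i=0
  ##...|#  b24=1 t=1,i=12
  #.###|#  b23=1 t=6,i=10
  #.##.|.  b22=0 t=4,i=5
  #.#.#|.  b21=0 t=0,i=1
  #.#..|.  b20=0 t=0,i=3
  #..##|#  b19=1 t=1,i=9
  #..#.|.  b18=0 t=0,i=5
  #...#|.  b17=0 t=1,i=0
  #....|.  b16=0 t=0,i=8
  .####|.  b15=0 t=2,i=9
  .###.|.  b14=0 t=3,i=7
  .##.#|.  b13=0 t=0,i=12
  .##..|#  b12=1 t=1,i=11
  .#.##|#  b11=1 t=10,i=3
  .#.#.|#  b10=1 t=0,i=2
  .#..#|#  b9=1 t=0,i=4
  .#...|#  b8=1 t=0,i=7
  ..###|#  b7=1 t=2,i=8
  ..##.|#  b6=1 t=0,i=11
  ..#.#|#  b5=1 t=1,i=2
  ..#..|.  b4=0 t=0,i=6
  ...##|#  b3=1 t=0,i=10
  ...#.|.  b2=0 t=1,i=1
  ....#|.  b1=0 t=0,i=9
  .....|.  b0=0 t=4,i=9
  bits 01101001100010000001111111101000 = 1770528744

1770528744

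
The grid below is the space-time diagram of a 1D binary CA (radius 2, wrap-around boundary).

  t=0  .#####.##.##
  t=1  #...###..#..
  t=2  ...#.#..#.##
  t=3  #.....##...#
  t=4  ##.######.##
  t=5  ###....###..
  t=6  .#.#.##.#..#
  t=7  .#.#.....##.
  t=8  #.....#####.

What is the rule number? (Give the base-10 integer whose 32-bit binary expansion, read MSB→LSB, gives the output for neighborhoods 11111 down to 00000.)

  [31] ##### => .  t=0,i=3
  [30] ####. => #  t=0,i=4
  [29] ###.# => #  t=0,i=5
  [28] ###.. => .  t=1,i=6
  [27] ##.## => #  t=0,i=0
  [26] ##.#. => .  t=6,i=7
  [25] ##..# => .  t=1,i=7
  [24] ##... => #  t=2,i=0
  [23] #.### => .  t=0,i=1
  [22] #.##. => .  t=0,i=7
  [21] #.#.# => #  t=6,i=1
  [20] #.#.. => .  t=2,i=5
  [19] #..## => #  t=5,i=11
  [18] #..#. => #  t=1,i=8
  [17] #...# => .  t=1,i=2
  [16] #.... => .  t=3,i=2
  [15] .#### => .  t=0,i=2
  [14] .###. => #  t=1,i=5
  [13] .##.# => .  t=0,i=8
  [12] .##.. => #  t=2,i=11
  [11] .#.## => .  t=2,i=9
  [10] .#.#. => .  t=2,i=4
  [9] .#..# => #  t=1,i=10
  [8] .#... => .  t=1,i=1
  [7] ..### => .  t=1,i=4
  [6] ..##. => #  t=3,i=6
  [5] ..#.# => .  t=2,i=3
  [4] ..#.. => .  t=1,i=0
  [3] ...## => #  t=1,i=3
  [2] ...#. => .  t=2,i=2
  [1] ....# => #  t=3,i=4
  [0] ..... => #  t=3,i=3
  bits 01101001001011000101001001001011 = 1764512331

1764512331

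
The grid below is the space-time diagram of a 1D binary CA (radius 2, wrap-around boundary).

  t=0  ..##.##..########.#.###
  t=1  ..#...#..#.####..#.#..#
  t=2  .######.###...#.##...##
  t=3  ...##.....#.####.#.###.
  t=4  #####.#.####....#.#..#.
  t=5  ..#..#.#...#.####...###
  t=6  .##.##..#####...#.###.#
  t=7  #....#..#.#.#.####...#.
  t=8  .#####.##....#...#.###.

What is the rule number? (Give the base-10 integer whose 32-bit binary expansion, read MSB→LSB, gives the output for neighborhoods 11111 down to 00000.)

  nb #####: next=#  (t=0,i=11, bit31=1)
  nb ####.: next=.  (t=0,i=15, bit30=0)
  nb ###.#: next=.  (t=0,i=16, bit29=0)
  nb ###..: next=#  (t=0,i=22, bit28=1)
  nb ##.##: next=.  (t=0,i=4, bit27=0)
  nb ##.#.: next=#  (t=0,i=17, bit26=1)
  nb ##..#: next=.  (t=0,i=0, bit25=0)
  nb ##...: next=.  (t=2,i=11, bit24=0)
  nb #.###: next=.  (t=0,i=20, bit23=0)
  nb #.##.: next=.  (t=0,i=5, bit22=0)
  nb #.#.#: next=.  (t=0,i=18, bit21=0)
  nb #.#..: next=.  (t=1,i=19, bit20=0)
  nb #..##: next=.  (t=0,i=1, bit19=0)
  nb #..#.: next=#  (t=1,i=1, bit18=1)
  nb #...#: next=#  (t=1,i=4, bit17=1)
  nb #....: next=#  (t=3,i=0, bit16=1)
  nb .####: next=.  (t=0,i=10, bit15=0)
  nb .###.: next=.  (t=0,i=21, bit14=0)
  nb .##.#: next=.  (t=0,i=3, bit13=0)
  nb .##..: next=#  (t=0,i=6, bit12=1)
  nb .#.##: next=#  (t=0,i=19, bit11=1)
  nb .#.#.: next=.  (t=1,i=18, bit10=0)
  nb .#..#: next=.  (t=1,i=0, bit9=0)
  nb .#...: next=#  (t=1,i=3, bit8=1)
  nb ..###: next=#  (t=0,i=9, bit7=1)
  nb ..##.: next=#  (t=0,i=2, bit6=1)
  nb ..#.#: next=#  (t=1,i=9, bit5=1)
  nb ..#..: next=#  (t=1,i=2, bit4=1)
  nb ...##: next=#  (t=2,i=20, bit3=1)
  nb ...#.: next=#  (t=1,i=5, bit2=1)
  nb ....#: next=#  (t=3,i=1, bit1=1)
  nb .....: next=.  (t=3,i=7, bit0=0)
  bits 10010100000001110001100111111110 = 2483493374

2483493374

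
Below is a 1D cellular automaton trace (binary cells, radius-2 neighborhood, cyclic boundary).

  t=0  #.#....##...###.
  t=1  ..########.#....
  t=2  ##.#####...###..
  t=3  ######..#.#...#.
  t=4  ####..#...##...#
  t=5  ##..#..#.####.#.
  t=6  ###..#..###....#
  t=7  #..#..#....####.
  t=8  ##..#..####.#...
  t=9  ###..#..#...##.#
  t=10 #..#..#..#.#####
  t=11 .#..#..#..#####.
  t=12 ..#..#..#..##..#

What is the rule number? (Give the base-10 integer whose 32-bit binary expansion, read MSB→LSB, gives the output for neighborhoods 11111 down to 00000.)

  nb #####: next=#  (t=1,i=4, bit31=1)
  nb ####.: next=.  (t=1,i=8, bit30=0)
  nb ###.#: next=.  (t=0,i=14, bit29=0)
  nb ###..: next=.  (t=2,i=7, bit28=0)
  nb ##.##: next=#  (t=2,i=2, bit27=1)
  nb ##.#.: next=.  (t=0,i=15, bit26=0)
  nb ##..#: next=#  (t=2,i=14, bit25=1)
  nb ##...: next=#  (t=0,i=9, bit24=1)
  nb #.###: next=#  (t=2,i=3, bit23=1)
  nb #.##.: next=#  (t=5,i=0, bit22=1)
  nb #.#.#: next=.  (t=0,i=0, bit21=0)
  nb #.#..: next=#  (t=0,i=2, bit20=1)
  nb #..##: next=.  (t=2,i=15, bit19=0)
  nb #..#.: next=.  (t=3,i=7, bit18=0)
  nb #...#: next=.  (t=0,i=10, bit17=0)
  nb #....: next=#  (t=0,i=4, bit16=1)
  nb .####: next=#  (t=1,i=3, bit15=1)
  nb .###.: next=.  (t=0,i=13, bit14=0)
  nb .##.#: next=#  (t=2,i=1, bit13=1)
  nb .##..: next=#  (t=0,i=8, bit12=1)
  nb .#.##: next=#  (t=3,i=15, bit11=1)
  nb .#.#.: next=.  (t=0,i=1, bit10=0)
  nb .#..#: next=#  (t=5,i=5, bit9=1)
  nb .#...: next=#  (t=0,i=3, bit8=1)
  nb ..###: next=.  (t=0,i=12, bit7=0)
  nb ..##.: next=#  (t=0,i=7, bit6=1)
  nb ..#.#: next=.  (t=3,i=8, bit5=0)
  nb ..#..: next=.  (t=4,i=6, bit4=0)
  nb ...##: next=#  (t=0,i=6, bit3=1)
  nb ...#.: next=.  (t=3,i=13, bit2=0)
  nb ....#: next=#  (t=0,i=5, bit1=1)
  nb .....: next=.  (t=1,i=14, bit0=0)
  bits 10001011110100011011101101001010 = 2345777994

2345777994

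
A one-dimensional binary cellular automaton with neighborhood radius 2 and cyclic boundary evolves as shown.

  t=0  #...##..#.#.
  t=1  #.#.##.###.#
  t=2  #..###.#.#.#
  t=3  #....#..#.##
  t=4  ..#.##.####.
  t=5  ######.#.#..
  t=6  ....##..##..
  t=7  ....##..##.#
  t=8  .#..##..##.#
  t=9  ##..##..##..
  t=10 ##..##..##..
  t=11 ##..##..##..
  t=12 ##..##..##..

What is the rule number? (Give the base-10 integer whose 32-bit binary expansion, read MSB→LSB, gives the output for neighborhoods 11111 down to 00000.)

1624718452

  nb #####: next=.  (t=5,i=2, bit31=0)
  nb ####.: next=#  (t=4,i=9, bit30=1)
  nb ###.#: next=#  (t=1,i=9, bit29=1)
  nb ###..: next=.  (t=3,i=0, bit28=0)
  nb ##.##: next=.  (t=1,i=6, bit27=0)
  nb ##.#.: next=.  (t=1,i=1, bit26=0)
  nb ##..#: next=.  (t=0,i=6, bit25=0)
  nb ##...: next=.  (t=3,i=1, bit24=0)
  nb #.###: next=#  (t=1,i=7, bit23=1)
  nb #.##.: next=#  (t=1,i=4, bit22=1)
  nb #.#.#: next=.  (t=0,i=10, bit21=0)
  nb #.#..: next=#  (t=0,i=0, bit20=1)
  nb #..##: next=.  (t=2,i=2, bit19=0)
  nb #..#.: next=#  (t=0,i=7, bit18=1)
  nb #...#: next=#  (t=0,i=2, bit17=1)
  nb #....: next=#  (t=3,i=2, bit16=1)
  nb .####: next=.  (t=4,i=8, bit15=0)
  nb .###.: next=.  (t=1,i=8, bit14=0)
  nb .##.#: next=#  (t=1,i=0, bit13=1)
  nb .##..: next=#  (t=0,i=5, bit12=1)
  nb .#.##: next=#  (t=1,i=3, bit11=1)
  nb .#.#.: next=#  (t=0,i=9, bit10=1)
  nb .#..#: next=.  (t=3,i=6, bit9=0)
  nb .#...: next=.  (t=0,i=1, bit8=0)
  nb ..###: next=.  (t=2,i=3, bit7=0)
  nb ..##.: next=#  (t=0,i=4, bit6=1)
  nb ..#.#: next=#  (t=0,i=8, bit5=1)
  nb ..#..: next=#  (t=3,i=5, bit4=1)
  nb ...##: next=.  (t=0,i=3, bit3=0)
  nb ...#.: next=#  (t=3,i=4, bit2=1)
  nb ....#: next=.  (t=3,i=3, bit1=0)
  nb .....: next=.  (t=6,i=0, bit0=0)
  bits 01100000110101110011110001110100 = 1624718452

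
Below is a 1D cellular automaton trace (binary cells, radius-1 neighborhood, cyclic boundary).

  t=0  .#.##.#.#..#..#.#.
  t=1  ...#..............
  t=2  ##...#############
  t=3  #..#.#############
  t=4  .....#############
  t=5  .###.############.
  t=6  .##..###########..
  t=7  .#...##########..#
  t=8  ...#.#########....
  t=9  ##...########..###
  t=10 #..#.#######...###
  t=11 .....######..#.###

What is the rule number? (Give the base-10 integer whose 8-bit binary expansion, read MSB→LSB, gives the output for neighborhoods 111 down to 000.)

  ### -> #   bit 7 = 1  t=2,i=0
  ##. -> .   bit 6 = 0  t=0,i=4
  #.# -> .   bit 5 = 0  t=0,i=2
  #.. -> .   bit 4 = 0  t=0,i=9
  .## -> #   bit 3 = 1  t=0,i=3
  .#. -> .   bit 2 = 0  t=0,i=1
  ..# -> .   bit 1 = 0  t=0,i=0
  ... -> #   bit 0 = 1  t=1,i=0
  bits 10001001 = 137

137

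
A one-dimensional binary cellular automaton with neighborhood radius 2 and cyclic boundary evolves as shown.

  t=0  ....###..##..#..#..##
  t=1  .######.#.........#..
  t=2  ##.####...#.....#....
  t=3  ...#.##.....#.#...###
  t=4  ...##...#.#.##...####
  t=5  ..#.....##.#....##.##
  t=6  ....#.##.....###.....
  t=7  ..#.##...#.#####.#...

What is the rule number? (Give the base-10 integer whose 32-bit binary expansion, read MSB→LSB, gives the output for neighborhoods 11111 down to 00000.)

  [31] ##### => #  t=1,i=3
  [30] ####. => #  t=1,i=5
  [29] ###.# => #  t=1,i=6
  [28] ###.. => #  t=0,i=6
  [27] ##.## => .  t=2,i=2
  [26] ##.#. => .  t=1,i=7
  [25] ##..# => .  t=0,i=7
  [24] ##... => .  t=0,i=0
  [23] #.### => #  t=2,i=3
  [22] #.##. => .  t=3,i=5
  [21] #.#.# => .  t=4,i=10
  [20] #.#.. => .  t=1,i=8
  [19] #..## => #  t=0,i=8
  [18] #..#. => .  t=0,i=12
  [17] #...# => .  t=1,i=20
  [16] #.... => #  t=0,i=1
  [15] .#### => .  t=1,i=2
  [14] .###. => #  t=0,i=5
  [13] .##.# => .  t=2,i=1
  [12] .##.. => .  t=0,i=10
  [11] .#.## => #  t=3,i=4
  [10] .#.#. => #  t=3,i=13
  [9] .#..# => .  t=0,i=14
  [8] .#... => .  t=1,i=9
  [7] ..### => #  t=0,i=4
  [6] ..##. => .  t=0,i=9
  [5] ..#.# => #  t=3,i=3
  [4] ..#.. => .  t=0,i=13
  [3] ...## => #  t=0,i=3
  [2] ...#. => .  t=1,i=17
  [1] ....# => #  t=0,i=2
  [0] ..... => .  t=1,i=11
  bits 11110000100010010100110010101010 = 4035529898

4035529898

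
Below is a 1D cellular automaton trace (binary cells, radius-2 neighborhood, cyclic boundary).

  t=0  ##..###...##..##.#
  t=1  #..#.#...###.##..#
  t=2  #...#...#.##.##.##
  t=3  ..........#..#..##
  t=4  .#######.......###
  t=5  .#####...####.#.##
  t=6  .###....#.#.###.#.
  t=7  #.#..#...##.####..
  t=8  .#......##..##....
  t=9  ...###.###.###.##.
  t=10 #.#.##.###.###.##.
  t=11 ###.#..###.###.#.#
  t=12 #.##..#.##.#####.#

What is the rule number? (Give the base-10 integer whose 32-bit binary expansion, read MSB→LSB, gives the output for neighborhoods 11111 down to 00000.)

  [31] ##### => #  t=4,i=3
  [30] ####. => .  t=4,i=6
  [29] ###.# => #  t=1,i=11
  [28] ###.. => .  t=0,i=1
  [27] ##.## => .  t=0,i=16
  [26] ##.#. => #  t=5,i=13
  [25] ##..# => .  t=0,i=2
  [24] ##... => .  t=0,i=7
  [23] #.### => #  t=0,i=17
  [22] #.##. => #  t=1,i=13
  [21] #.#.# => #  t=5,i=14
  [20] #.#.. => .  t=1,i=5
  [19] #..## => #  t=0,i=3
  [18] #..#. => .  t=1,i=2
  [17] #...# => .  t=0,i=8
  [16] #.... => #  t=3,i=1
  [15] .#### => #  t=4,i=2
  [14] .###. => #  t=0,i=0
  [13] .##.# => .  t=0,i=15
  [12] .##.. => #  t=0,i=11
  [11] .#.## => .  t=2,i=9
  [10] .#.#. => #  t=1,i=4
  [9] .#..# => .  t=3,i=11
  [8] .#... => .  t=1,i=6
  [7] ..### => .  t=0,i=4
  [6] ..##. => #  t=0,i=10
  [5] ..#.# => .  t=1,i=3
  [4] ..#.. => .  t=2,i=4
  [3] ...## => #  t=0,i=9
  [2] ...#. => .  t=2,i=3
  [1] ....# => .  t=3,i=8
  [0] ..... => #  t=3,i=2
  bits 10100100111010011101010001001001 = 2766787657

2766787657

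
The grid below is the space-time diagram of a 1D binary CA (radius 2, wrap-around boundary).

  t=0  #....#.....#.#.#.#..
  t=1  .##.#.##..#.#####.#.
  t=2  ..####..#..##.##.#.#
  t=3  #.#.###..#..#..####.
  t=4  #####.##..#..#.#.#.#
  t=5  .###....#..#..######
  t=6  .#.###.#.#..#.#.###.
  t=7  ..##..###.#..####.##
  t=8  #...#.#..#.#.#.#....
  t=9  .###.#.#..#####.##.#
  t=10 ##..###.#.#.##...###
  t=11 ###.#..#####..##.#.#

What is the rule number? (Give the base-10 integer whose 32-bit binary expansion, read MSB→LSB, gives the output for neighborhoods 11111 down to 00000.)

  [31] ##### => #  t=1,i=14
  [30] ####. => #  t=1,i=15
  [29] ###.# => .  t=1,i=16
  [28] ###.. => #  t=2,i=5
  [27] ##.## => .  t=2,i=13
  [26] ##.#. => #  t=1,i=3
  [25] ##..# => #  t=1,i=8
  [24] ##... => #  t=5,i=4
  [23] #.### => #  t=1,i=12
  [22] #.##. => .  t=1,i=6
  [21] #.#.# => #  t=0,i=13
  [20] #.#.. => .  t=0,i=17
  [19] #..## => .  t=1,i=0
  [18] #..#. => .  t=0,i=19
  [17] #...# => #  t=8,i=2
  [16] #.... => #  t=0,i=2
  [15] .#### => .  t=1,i=13
  [14] .###. => .  t=3,i=5
  [13] .##.# => #  t=1,i=2
  [12] .##.. => .  t=1,i=7
  [11] .#.## => #  t=1,i=5
  [10] .#.#. => #  t=0,i=12
  [9] .#..# => #  t=0,i=18
  [8] .#... => #  t=0,i=1
  [7] ..### => #  t=2,i=2
  [6] ..##. => .  t=1,i=1
  [5] ..#.# => .  t=0,i=11
  [4] ..#.. => .  t=0,i=0
  [3] ...## => .  t=10,i=16
  [2] ...#. => #  t=0,i=4
  [1] ....# => .  t=0,i=3
  [0] ..... => .  t=0,i=8
  bits 11010111101000110010111110000100 = 3617795972

3617795972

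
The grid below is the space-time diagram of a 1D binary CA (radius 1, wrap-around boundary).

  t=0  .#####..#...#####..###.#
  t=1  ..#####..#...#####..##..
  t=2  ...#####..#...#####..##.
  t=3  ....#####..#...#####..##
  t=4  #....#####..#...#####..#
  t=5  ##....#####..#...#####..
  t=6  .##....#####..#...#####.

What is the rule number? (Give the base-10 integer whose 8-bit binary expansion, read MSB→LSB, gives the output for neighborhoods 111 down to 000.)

  nb ###: next=#  (t=0,i=2, bit7=1)
  nb ##.: next=#  (t=0,i=5, bit6=1)
  nb #.#: next=.  (t=0,i=0, bit5=0)
  nb #..: next=#  (t=0,i=6, bit4=1)
  nb .##: next=.  (t=0,i=1, bit3=0)
  nb .#.: next=.  (t=0,i=8, bit2=0)
  nb ..#: next=.  (t=0,i=7, bit1=0)
  nb ...: next=.  (t=0,i=10, bit0=0)
  bits 11010000 = 208

208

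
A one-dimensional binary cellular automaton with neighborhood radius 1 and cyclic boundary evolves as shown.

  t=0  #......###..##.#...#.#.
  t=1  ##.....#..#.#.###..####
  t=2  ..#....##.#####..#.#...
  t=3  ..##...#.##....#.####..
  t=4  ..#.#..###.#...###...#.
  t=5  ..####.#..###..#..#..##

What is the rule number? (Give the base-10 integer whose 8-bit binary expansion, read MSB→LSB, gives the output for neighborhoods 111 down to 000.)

  ### -> .   bit 7 = 0  t=0,i=8
  ##. -> .   bit 6 = 0  t=0,i=9
  #.# -> #   bit 5 = 1  t=0,i=14
  #.. -> #   bit 4 = 1  t=0,i=1
  .## -> #   bit 3 = 1  t=0,i=7
  .#. -> #   bit 2 = 1  t=0,i=0
  ..# -> .   bit 1 = 0  t=0,i=6
  ... -> .   bit 0 = 0  t=0,i=2
  bits 00111100 = 60

60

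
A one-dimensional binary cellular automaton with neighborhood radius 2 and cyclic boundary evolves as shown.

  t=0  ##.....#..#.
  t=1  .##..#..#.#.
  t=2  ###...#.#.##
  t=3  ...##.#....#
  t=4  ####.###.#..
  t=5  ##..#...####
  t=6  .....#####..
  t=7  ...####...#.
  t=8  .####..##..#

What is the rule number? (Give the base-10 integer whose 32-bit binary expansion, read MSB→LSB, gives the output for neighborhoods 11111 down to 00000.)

219845610

  nb #####: next=.  (t=2,i=0, bit31=0)
  nb ####.: next=.  (t=2,i=1, bit30=0)
  nb ###.#: next=.  (t=4,i=3, bit29=0)
  nb ###..: next=.  (t=2,i=2, bit28=0)
  nb ##.##: next=#  (t=4,i=4, bit27=1)
  nb ##.#.: next=#  (t=3,i=5, bit26=1)
  nb ##..#: next=.  (t=1,i=3, bit25=0)
  nb ##...: next=#  (t=0,i=2, bit24=1)
  nb #.###: next=.  (t=2,i=10, bit23=0)
  nb #.##.: next=.  (t=0,i=0, bit22=0)
  nb #.#.#: next=.  (t=2,i=8, bit21=0)
  nb #.#..: next=#  (t=1,i=10, bit20=1)
  nb #..##: next=#  (t=1,i=0, bit19=1)
  nb #..#.: next=.  (t=0,i=9, bit18=0)
  nb #...#: next=#  (t=2,i=4, bit17=1)
  nb #....: next=.  (t=0,i=3, bit16=0)
  nb .####: next=#  (t=2,i=11, bit15=1)
  nb .###.: next=.  (t=4,i=6, bit14=0)
  nb .##.#: next=.  (t=3,i=4, bit13=0)
  nb .##..: next=#  (t=0,i=1, bit12=1)
  nb .#.##: next=.  (t=0,i=11, bit11=0)
  nb .#.#.: next=.  (t=1,i=9, bit10=0)
  nb .#..#: next=#  (t=0,i=8, bit9=1)
  nb .#...: next=#  (t=3,i=0, bit8=1)
  nb ..###: next=#  (t=4,i=0, bit7=1)
  nb ..##.: next=#  (t=1,i=1, bit6=1)
  nb ..#.#: next=#  (t=0,i=10, bit5=1)
  nb ..#..: next=.  (t=0,i=7, bit4=0)
  nb ...##: next=#  (t=3,i=2, bit3=1)
  nb ...#.: next=.  (t=0,i=6, bit2=0)
  nb ....#: next=#  (t=0,i=5, bit1=1)
  nb .....: next=.  (t=0,i=4, bit0=0)
  bits 00001101000110101001001111101010 = 219845610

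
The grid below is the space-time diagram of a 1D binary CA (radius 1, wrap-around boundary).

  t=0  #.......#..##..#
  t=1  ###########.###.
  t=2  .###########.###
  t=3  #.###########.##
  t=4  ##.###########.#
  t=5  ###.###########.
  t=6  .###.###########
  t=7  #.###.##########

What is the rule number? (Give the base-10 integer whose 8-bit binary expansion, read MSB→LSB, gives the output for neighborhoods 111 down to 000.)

  ###|#  b7=1 t=1,i=1
  ##.|#  b6=1 t=0,i=0
  #.#|#  b5=1 t=1,i=11
  #..|#  b4=1 t=0,i=1
  .##|.  b3=0 t=0,i=11
  .#.|#  b2=1 t=0,i=8
  ..#|#  b1=1 t=0,i=7
  ...|#  b0=1 t=0,i=2
  bits 11110111 = 247

247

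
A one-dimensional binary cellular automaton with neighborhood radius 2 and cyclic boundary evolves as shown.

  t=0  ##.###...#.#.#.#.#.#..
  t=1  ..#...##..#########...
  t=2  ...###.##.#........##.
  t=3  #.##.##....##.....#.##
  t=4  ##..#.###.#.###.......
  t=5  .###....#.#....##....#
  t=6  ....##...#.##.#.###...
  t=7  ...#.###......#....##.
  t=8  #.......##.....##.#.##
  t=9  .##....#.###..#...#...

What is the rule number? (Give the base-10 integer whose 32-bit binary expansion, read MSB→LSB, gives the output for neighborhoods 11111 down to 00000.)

723981704

  [31] ##### => .  t=1,i=12
  [30] ####. => .  t=1,i=17
  [29] ###.# => #  t=2,i=5
  [28] ###.. => .  t=0,i=5
  [27] ##.## => #  t=0,i=2
  [26] ##.#. => .  t=2,i=9
  [25] ##..# => #  t=1,i=8
  [24] ##... => #  t=0,i=6
  [23] #.### => .  t=0,i=3
  [22] #.##. => .  t=2,i=7
  [21] #.#.# => #  t=0,i=11
  [20] #.#.. => .  t=0,i=19
  [19] #..## => .  t=0,i=21
  [18] #..#. => #  t=4,i=3
  [17] #...# => #  t=0,i=7
  [16] #.... => #  t=1,i=20
  [15] .#### => .  t=1,i=11
  [14] .###. => .  t=0,i=4
  [13] .##.# => .  t=0,i=1
  [12] .##.. => #  t=1,i=7
  [11] .#.## => .  t=3,i=19
  [10] .#.#. => #  t=0,i=10
  [9] .#..# => .  t=0,i=20
  [8] .#... => #  t=1,i=3
  [7] ..### => #  t=1,i=10
  [6] ..##. => .  t=0,i=0
  [5] ..#.# => .  t=0,i=9
  [4] ..#.. => .  t=1,i=2
  [3] ...## => #  t=1,i=5
  [2] ...#. => .  t=0,i=8
  [1] ....# => .  t=1,i=0
  [0] ..... => .  t=1,i=21
  bits 00101011001001110001010110001000 = 723981704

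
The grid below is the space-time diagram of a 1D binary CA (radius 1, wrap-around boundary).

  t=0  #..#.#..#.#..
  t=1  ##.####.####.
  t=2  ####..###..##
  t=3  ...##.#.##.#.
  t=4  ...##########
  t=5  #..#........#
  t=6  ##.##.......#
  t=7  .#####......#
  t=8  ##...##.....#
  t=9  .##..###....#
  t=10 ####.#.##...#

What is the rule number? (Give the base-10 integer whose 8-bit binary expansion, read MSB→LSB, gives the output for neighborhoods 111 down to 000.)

  [7] ### => .  t=1,i=4
  [6] ##. => #  t=1,i=1
  [5] #.# => #  t=0,i=4
  [4] #.. => #  t=0,i=1
  [3] .## => #  t=1,i=0
  [2] .#. => #  t=0,i=0
  [1] ..# => .  t=0,i=2
  [0] ... => .  t=3,i=0
  bits 01111100 = 124

124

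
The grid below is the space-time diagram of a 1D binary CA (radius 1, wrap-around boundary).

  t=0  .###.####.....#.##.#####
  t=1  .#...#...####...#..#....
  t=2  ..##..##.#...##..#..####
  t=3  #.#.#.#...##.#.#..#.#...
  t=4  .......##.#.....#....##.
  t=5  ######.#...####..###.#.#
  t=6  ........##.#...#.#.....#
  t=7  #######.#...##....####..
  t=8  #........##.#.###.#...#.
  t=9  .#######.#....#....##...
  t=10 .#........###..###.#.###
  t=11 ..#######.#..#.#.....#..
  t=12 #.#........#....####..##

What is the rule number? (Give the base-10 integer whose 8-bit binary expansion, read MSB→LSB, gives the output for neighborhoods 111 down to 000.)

  nb ###: next=.  (t=0,i=2, bit7=0)
  nb ##.: next=.  (t=0,i=3, bit6=0)
  nb #.#: next=.  (t=0,i=0, bit5=0)
  nb #..: next=#  (t=0,i=9, bit4=1)
  nb .##: next=#  (t=0,i=1, bit3=1)
  nb .#.: next=.  (t=0,i=14, bit2=0)
  nb ..#: next=.  (t=0,i=13, bit1=0)
  nb ...: next=#  (t=0,i=10, bit0=1)
  bits 00011001 = 25

25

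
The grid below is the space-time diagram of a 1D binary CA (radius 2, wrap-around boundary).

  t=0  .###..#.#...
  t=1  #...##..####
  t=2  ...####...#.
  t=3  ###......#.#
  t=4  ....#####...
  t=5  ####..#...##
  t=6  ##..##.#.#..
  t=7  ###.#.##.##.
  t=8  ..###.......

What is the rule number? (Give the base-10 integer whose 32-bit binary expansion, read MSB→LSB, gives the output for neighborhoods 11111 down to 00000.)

  [31] ##### => #  t=1,i=10
  [30] ####. => .  t=1,i=11
  [29] ###.# => #  t=7,i=2
  [28] ###.. => .  t=0,i=3
  [27] ##.## => .  t=7,i=8
  [26] ##.#. => #  t=6,i=6
  [25] ##..# => #  t=0,i=4
  [24] ##... => .  t=1,i=1
  [23] #.### => .  t=3,i=11
  [22] #.##. => .  t=7,i=6
  [21] #.#.# => #  t=6,i=7
  [20] #.#.. => #  t=0,i=8
  [19] #..## => .  t=1,i=7
  [18] #..#. => #  t=0,i=5
  [17] #...# => .  t=1,i=2
  [16] #.... => #  t=0,i=10
  [15] .#### => .  t=1,i=9
  [14] .###. => .  t=0,i=2
  [13] .##.# => .  t=6,i=5
  [12] .##.. => #  t=1,i=5
  [11] .#.## => .  t=3,i=10
  [10] .#.#. => .  t=0,i=7
  [9] .#..# => #  t=6,i=10
  [8] .#... => #  t=0,i=9
  [7] ..### => .  t=0,i=1
  [6] ..##. => #  t=1,i=4
  [5] ..#.# => .  t=0,i=6
  [4] ..#.. => .  t=2,i=10
  [3] ...## => #  t=0,i=0
  [2] ...#. => #  t=2,i=9
  [1] ....# => #  t=0,i=11
  [0] ..... => #  t=3,i=5
  bits 10100110001101010001001101001111 = 2788496207

2788496207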